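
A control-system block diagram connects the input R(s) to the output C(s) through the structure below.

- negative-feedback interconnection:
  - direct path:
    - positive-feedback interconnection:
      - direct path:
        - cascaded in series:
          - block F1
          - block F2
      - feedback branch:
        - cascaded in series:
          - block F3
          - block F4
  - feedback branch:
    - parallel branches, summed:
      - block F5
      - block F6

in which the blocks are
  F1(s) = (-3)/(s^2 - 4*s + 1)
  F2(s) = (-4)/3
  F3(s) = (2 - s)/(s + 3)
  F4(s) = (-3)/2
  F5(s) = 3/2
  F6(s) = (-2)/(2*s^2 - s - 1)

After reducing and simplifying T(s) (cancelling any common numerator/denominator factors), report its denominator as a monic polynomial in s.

Reducing step by step:

(1) combine F1, F2 in series: 4/(s^2 - 4*s + 1)
(2) combine F3, F4 in series: (3*s - 6)/(2*s + 6)
(3) collapse the loop ((F1*F2) forward, (F3*F4) return): (4*s + 12)/(s^3 - s^2 - 17*s + 15)
(4) combine F5, F6 in parallel: (6*s^2 - 3*s - 7)/(4*s^2 - 2*s - 2)
(5) feedback reduction of [(F1*F2)/(1-(F1*F2)*(F3*F4))], (F5+F6): (8*s^3 + 20*s^2 - 16*s - 12)/(2*s^5 - 3*s^4 - 22*s^3 + 78*s^2 - 30*s - 57)
The result of step 5 is T(s) in lowest terms. Its denominator has leading coefficient 2; dividing the denominator through by 2 makes it monic.

Answer: s^5 - 3*s^4/2 - 11*s^3 + 39*s^2 - 15*s - 57/2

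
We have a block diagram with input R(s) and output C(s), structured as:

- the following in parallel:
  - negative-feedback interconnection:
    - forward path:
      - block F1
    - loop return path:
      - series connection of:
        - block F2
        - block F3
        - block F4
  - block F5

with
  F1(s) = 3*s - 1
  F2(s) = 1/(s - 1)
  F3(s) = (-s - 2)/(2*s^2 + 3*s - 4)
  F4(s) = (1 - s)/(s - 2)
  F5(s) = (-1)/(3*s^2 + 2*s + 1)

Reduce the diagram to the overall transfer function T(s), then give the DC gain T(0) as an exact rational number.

The answer is -7/3.

Reasoning:
Step 1 - series reduction of F2, F3, F4: (s + 2)/(2*s^3 - s^2 - 10*s + 8)
Step 2 - collapse the loop (F1 forward, (F2*F3*F4) return): (6*s^4 - 5*s^3 - 29*s^2 + 34*s - 8)/(2*s^3 + 2*s^2 - 5*s + 6)
Step 3 - reduce the parallel group [F1/(1+F1*(F2*F3*F4))], F5: (18*s^6 - 3*s^5 - 91*s^4 + 37*s^3 + 13*s^2 + 23*s - 14)/(6*s^5 + 10*s^4 - 9*s^3 + 10*s^2 + 7*s + 6)
That last expression is T(s); at s = 0 only the constant terms survive, so T(0) = -14/6 = -7/3.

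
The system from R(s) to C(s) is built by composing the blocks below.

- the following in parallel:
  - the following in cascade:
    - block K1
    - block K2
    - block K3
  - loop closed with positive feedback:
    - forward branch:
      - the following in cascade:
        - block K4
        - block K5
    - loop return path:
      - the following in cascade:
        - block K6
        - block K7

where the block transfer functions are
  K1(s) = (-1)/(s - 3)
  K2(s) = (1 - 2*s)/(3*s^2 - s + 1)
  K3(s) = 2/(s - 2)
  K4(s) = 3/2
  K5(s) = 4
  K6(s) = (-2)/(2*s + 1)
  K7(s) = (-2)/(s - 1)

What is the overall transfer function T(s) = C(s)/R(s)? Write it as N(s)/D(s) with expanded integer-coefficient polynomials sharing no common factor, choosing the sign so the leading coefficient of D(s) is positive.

1. cascade K1, K2, K3: (4*s - 2)/(3*s^4 - 16*s^3 + 24*s^2 - 11*s + 6)
2. reduce the series chain K4, K5: 6
3. series reduction of K6, K7: 4/(2*s^2 - s - 1)
4. close the feedback loop around (K4*K5), (K6*K7): (12*s^2 - 6*s - 6)/(2*s^2 - s - 25)
5. sum the parallel branches (K1*K2*K3), [(K4*K5)/(1-(K4*K5)*(K6*K7))], giving the overall T(s)

Hence the answer: (36*s^6 - 210*s^5 + 366*s^4 - 172*s^3 - 14*s^2 - 68*s + 14)/(6*s^6 - 35*s^5 - 11*s^4 + 354*s^3 - 577*s^2 + 269*s - 150)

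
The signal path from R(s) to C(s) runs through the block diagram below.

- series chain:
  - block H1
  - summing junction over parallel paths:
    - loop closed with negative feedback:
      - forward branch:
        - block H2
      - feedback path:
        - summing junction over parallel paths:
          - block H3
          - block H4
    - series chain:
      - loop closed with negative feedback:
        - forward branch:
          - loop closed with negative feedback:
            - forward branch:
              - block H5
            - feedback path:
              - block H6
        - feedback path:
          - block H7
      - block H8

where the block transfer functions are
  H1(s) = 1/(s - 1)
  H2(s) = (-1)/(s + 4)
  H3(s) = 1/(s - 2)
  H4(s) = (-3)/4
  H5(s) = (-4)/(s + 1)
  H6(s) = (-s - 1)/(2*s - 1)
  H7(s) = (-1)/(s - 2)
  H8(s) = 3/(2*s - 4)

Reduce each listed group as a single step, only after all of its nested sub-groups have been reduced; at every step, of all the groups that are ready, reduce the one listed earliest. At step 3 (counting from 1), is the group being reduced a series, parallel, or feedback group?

Answer: feedback

Working:
(1) add H3, H4 (parallel)
(2) reduce the feedback loop with forward H2 and return (H3+H4)
(3) feedback reduction of H5, H6
(4) apply the feedback formula to [H5/(1+H5*H6)], H7
(5) reduce the series chain [[H5/(1+H5*H6)]/(1+[H5/(1+H5*H6)]*H7)], H8
(6) add [H2/(1+H2*(H3+H4))], ([[H5/(1+H5*H6)]/(1+[H5/(1+H5*H6)]*H7)]*H8) (parallel)
(7) series reduction of H1, ([H2/(1+H2*(H3+H4))]+([[H5/(1+H5*H6)]/(1+[H5/(1+H5*H6)]*H7)]*H8))
So the answer for step 3 is feedback.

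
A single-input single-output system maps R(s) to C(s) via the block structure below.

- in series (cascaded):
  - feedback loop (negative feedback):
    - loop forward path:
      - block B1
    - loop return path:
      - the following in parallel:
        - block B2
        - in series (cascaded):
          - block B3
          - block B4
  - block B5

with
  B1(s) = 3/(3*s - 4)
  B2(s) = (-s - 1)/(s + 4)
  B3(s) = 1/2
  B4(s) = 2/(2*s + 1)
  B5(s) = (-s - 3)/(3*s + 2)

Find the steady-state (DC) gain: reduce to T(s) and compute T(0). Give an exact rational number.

1. multiply B3, B4 (series): 1/(2*s + 1)
2. sum the parallel branches B2, (B3*B4): (-2*s^2 - 2*s + 3)/(2*s^2 + 9*s + 4)
3. close the feedback loop around B1, (B2+(B3*B4)): (6*s^2 + 27*s + 12)/(6*s^3 + 13*s^2 - 30*s - 7)
4. multiply [B1/(1+B1*(B2+(B3*B4)))], B5 (series): (-6*s^3 - 45*s^2 - 93*s - 36)/(18*s^4 + 51*s^3 - 64*s^2 - 81*s - 14)
Evaluating the step-4 result (the overall T(s)) at s = 0 gives T(0) = -36/(-14) = 18/7.

Final answer: 18/7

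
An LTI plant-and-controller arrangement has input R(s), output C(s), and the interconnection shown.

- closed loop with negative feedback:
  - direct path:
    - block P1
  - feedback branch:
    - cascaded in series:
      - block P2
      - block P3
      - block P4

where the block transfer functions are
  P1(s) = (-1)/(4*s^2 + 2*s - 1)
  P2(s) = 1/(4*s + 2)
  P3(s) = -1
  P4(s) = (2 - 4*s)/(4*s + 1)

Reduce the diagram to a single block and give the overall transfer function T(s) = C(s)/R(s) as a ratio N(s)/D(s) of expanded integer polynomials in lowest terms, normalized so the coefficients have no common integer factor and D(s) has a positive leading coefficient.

Step 1 - cascade P2, P3, P4 gives (2*s - 1)/(8*s^2 + 6*s + 1)
Step 2 - close the feedback loop around P1, (P2*P3*P4), giving the overall T(s)

Hence the answer: (-8*s^2 - 6*s - 1)/(32*s^4 + 40*s^3 + 8*s^2 - 6*s)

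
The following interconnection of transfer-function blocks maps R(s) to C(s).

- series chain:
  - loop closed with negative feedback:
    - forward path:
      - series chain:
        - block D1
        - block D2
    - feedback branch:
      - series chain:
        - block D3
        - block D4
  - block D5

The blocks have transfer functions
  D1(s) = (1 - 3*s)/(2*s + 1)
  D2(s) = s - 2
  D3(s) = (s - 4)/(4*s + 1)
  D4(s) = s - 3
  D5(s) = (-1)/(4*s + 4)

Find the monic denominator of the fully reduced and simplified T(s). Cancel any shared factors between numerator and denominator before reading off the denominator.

Answer: s^5 - 25*s^4/3 + 17*s^3 - 25*s^2/3 - 27*s + 23/3

Working:
1. combine D1, D2 in series: (-3*s^2 + 7*s - 2)/(2*s + 1)
2. cascade D3, D4: (s^2 - 7*s + 12)/(4*s + 1)
3. close the feedback loop around (D1*D2), (D3*D4): (12*s^3 - 25*s^2 + s + 2)/(3*s^4 - 28*s^3 + 79*s^2 - 104*s + 23)
4. multiply [(D1*D2)/(1+(D1*D2)*(D3*D4))], D5 (series): (-12*s^3 + 25*s^2 - s - 2)/(12*s^5 - 100*s^4 + 204*s^3 - 100*s^2 - 324*s + 92)
Step 4 gives the fully reduced T(s), with no common factor left to cancel. The denominator's leading coefficient is 12, so divide each of its coefficients by 12 to get the monic form.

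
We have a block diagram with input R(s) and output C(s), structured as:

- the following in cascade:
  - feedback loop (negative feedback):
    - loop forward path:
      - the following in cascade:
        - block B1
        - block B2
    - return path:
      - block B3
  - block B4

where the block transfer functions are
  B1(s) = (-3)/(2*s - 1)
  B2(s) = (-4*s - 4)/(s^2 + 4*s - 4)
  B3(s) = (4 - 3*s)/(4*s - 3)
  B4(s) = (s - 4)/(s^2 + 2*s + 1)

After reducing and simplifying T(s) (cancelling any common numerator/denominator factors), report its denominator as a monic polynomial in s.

First reduce the diagram to T(s).

(1) combine B1, B2 in series: (12*s + 12)/(2*s^3 + 7*s^2 - 12*s + 4)
(2) apply the feedback formula to (B1*B2), B3: (48*s^2 + 12*s - 36)/(8*s^4 + 22*s^3 - 105*s^2 + 64*s + 36)
(3) combine [(B1*B2)/(1+(B1*B2)*B3)], B4 in series: (48*s^2 - 228*s + 144)/(8*s^5 + 30*s^4 - 83*s^3 - 41*s^2 + 100*s + 36)
That last expression is T(s), already simplified. Scaling its denominator by 1/8 (the reciprocal of the leading coefficient) yields the monic denominator.

Answer: s^5 + 15*s^4/4 - 83*s^3/8 - 41*s^2/8 + 25*s/2 + 9/2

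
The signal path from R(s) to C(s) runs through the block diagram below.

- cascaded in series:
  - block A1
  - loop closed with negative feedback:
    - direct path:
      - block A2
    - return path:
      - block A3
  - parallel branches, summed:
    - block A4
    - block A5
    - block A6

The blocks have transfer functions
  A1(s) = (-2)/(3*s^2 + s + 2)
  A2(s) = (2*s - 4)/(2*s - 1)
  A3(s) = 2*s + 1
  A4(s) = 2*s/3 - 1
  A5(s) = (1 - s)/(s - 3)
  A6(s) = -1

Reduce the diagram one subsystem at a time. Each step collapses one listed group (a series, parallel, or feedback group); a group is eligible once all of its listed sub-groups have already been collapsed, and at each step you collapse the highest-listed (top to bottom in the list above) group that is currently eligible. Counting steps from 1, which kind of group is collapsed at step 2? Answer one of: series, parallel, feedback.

1. close the feedback loop around A2, A3
2. sum the parallel branches A4, A5, A6
3. multiply A1, [A2/(1+A2*A3)], (A4+A5+A6) (series)
Step 2: parallel.

Hence the answer: parallel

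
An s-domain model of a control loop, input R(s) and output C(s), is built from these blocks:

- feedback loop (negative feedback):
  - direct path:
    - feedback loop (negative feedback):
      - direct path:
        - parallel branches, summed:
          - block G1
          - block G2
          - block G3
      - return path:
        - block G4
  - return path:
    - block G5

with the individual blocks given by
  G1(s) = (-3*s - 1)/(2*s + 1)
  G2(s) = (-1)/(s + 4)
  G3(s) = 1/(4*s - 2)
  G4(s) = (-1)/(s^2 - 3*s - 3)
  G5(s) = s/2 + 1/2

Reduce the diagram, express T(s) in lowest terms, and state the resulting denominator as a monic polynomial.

1. add G1, G2, G3 (parallel) gives (-12*s^3 - 52*s^2 + 19*s + 14)/(8*s^3 + 32*s^2 - 2*s - 8)
2. close the feedback loop around (G1+G2+G3), G4 gives (-12*s^5 - 16*s^4 + 211*s^3 + 113*s^2 - 99*s - 42)/(8*s^5 + 8*s^4 - 110*s^3 - 46*s^2 + 11*s + 10)
3. reduce the feedback loop with forward [(G1+G2+G3)/(1+(G1+G2+G3)*G4)] and return G5 gives (24*s^5 + 32*s^4 - 422*s^3 - 226*s^2 + 198*s + 84)/(12*s^6 + 12*s^5 - 211*s^4 - 104*s^3 + 78*s^2 + 119*s + 22)
That last expression is T(s), already simplified. Scaling its denominator by 1/12 (the reciprocal of the leading coefficient) yields the monic denominator.

Hence the answer: s^6 + s^5 - 211*s^4/12 - 26*s^3/3 + 13*s^2/2 + 119*s/12 + 11/6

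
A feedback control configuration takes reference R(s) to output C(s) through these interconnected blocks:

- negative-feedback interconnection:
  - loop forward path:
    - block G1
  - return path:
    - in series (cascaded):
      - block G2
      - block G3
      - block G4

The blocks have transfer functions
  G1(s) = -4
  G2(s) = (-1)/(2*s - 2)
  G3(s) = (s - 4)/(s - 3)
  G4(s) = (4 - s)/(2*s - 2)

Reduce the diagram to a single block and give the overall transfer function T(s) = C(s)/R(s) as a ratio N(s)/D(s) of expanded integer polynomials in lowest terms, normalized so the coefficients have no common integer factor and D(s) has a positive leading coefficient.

[1] multiply G2, G3, G4 (series) gives (s^2 - 8*s + 16)/(4*s^3 - 20*s^2 + 28*s - 12)
[2] reduce the feedback loop with forward G1 and return (G2*G3*G4), giving the overall T(s)

Final answer: (-4*s^3 + 20*s^2 - 28*s + 12)/(s^3 - 6*s^2 + 15*s - 19)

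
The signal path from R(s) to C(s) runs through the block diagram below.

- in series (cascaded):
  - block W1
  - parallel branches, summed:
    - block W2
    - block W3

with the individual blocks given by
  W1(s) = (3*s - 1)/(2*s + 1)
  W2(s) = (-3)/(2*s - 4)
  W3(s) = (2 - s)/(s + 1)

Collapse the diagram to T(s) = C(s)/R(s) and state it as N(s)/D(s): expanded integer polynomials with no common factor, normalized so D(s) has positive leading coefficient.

Step 1 - combine W2, W3 in parallel; result (-2*s^2 + 5*s - 11)/(2*s^2 - 2*s - 4)
Step 2 - cascade W1, (W2+W3): this yields T(s), and no further normalization is needed

Answer: (-6*s^3 + 17*s^2 - 38*s + 11)/(4*s^3 - 2*s^2 - 10*s - 4)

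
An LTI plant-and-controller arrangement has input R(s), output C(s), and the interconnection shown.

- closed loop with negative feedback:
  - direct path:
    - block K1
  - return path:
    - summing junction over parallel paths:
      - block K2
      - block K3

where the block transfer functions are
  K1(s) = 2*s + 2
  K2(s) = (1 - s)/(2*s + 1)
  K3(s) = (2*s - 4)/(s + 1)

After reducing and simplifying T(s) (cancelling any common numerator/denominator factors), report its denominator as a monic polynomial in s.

First reduce the diagram to T(s).

Step 1: sum the parallel branches K2, K3; result (3*s^2 - 6*s - 3)/(2*s^2 + 3*s + 1)
Step 2: collapse the loop (K1 forward, (K2+K3) return); result (4*s^2 + 6*s + 2)/(6*s^2 - 10*s - 5)
That last expression is T(s), already simplified. Scaling its denominator by 1/6 (the reciprocal of the leading coefficient) yields the monic denominator.

Answer: s^2 - 5*s/3 - 5/6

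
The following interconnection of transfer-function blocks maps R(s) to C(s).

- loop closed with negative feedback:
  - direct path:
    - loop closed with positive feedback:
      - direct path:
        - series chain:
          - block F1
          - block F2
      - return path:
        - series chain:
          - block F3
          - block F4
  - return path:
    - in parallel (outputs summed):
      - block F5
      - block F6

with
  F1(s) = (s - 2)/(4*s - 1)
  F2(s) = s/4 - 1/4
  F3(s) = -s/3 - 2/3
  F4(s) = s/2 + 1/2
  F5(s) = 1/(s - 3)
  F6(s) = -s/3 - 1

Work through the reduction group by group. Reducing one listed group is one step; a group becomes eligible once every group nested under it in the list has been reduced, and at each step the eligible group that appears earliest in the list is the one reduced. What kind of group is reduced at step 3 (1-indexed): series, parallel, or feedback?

Reducing step by step:

[1] multiply F1, F2 (series)
[2] reduce the series chain F3, F4
[3] close the feedback loop around (F1*F2), (F3*F4)
[4] parallel reduction of F5, F6
[5] apply the feedback formula to [(F1*F2)/(1-(F1*F2)*(F3*F4))], (F5+F6)
So the answer for step 3 is feedback.

Answer: feedback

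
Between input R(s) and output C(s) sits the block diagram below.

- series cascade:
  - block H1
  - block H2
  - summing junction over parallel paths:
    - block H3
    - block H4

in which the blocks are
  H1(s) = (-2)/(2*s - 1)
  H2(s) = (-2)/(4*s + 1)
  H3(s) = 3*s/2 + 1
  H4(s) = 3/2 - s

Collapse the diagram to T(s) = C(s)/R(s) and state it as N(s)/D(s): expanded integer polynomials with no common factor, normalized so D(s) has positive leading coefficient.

Reducing step by step:

Step 1 - add H3, H4 (parallel): s/2 + 5/2
Step 2 - combine H1, H2, (H3+H4) in series; the result is T(s) itself (integer coefficients, no common factor, positive leading denominator coefficient)

Answer: (2*s + 10)/(8*s^2 - 2*s - 1)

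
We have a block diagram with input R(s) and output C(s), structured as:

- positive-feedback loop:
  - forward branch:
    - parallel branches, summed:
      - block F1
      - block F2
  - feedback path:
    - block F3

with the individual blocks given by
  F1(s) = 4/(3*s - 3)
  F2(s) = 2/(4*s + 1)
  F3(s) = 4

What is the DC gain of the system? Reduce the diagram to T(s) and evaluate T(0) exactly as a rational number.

[1] add F1, F2 (parallel); result (22*s - 2)/(12*s^2 - 9*s - 3)
[2] reduce the feedback loop with forward (F1+F2) and return F3; result (22*s - 2)/(12*s^2 - 97*s + 5)
That last expression is T(s); at s = 0 only the constant terms survive, so T(0) = -2/5.

Therefore the answer is -2/5.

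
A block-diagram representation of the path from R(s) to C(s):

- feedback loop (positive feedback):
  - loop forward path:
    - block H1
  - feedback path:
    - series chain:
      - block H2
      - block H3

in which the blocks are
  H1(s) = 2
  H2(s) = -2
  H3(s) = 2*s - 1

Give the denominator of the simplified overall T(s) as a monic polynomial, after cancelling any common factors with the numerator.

The answer is s - 3/8.

Reasoning:
(1) multiply H2, H3 (series): 2 - 4*s
(2) apply the feedback formula to H1, (H2*H3): 2/(8*s - 3)
That last expression is T(s), already simplified. Scaling its denominator by 1/8 (the reciprocal of the leading coefficient) yields the monic denominator.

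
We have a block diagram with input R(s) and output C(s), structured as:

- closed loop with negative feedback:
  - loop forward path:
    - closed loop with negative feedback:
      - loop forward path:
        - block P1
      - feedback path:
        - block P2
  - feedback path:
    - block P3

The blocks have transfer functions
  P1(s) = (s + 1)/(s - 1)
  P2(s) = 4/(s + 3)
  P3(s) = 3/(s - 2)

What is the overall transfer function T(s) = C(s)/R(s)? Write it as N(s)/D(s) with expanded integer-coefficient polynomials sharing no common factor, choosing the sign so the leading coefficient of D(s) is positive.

Answer: (s^3 + 2*s^2 - 5*s - 6)/(s^3 + 7*s^2 + s + 7)

Working:
1. collapse the loop (P1 forward, P2 return) = (s^2 + 4*s + 3)/(s^2 + 6*s + 1)
2. apply the feedback formula to [P1/(1+P1*P2)], P3 - this is the overall T(s), already in the required normalized form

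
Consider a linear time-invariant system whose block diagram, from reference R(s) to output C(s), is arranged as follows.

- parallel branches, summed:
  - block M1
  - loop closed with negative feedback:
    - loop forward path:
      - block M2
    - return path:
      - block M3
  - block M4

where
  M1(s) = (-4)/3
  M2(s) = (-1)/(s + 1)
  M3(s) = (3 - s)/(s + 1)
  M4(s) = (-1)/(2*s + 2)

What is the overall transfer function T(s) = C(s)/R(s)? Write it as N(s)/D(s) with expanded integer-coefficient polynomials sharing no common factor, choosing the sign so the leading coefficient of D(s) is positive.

Answer: (-8*s^3 - 41*s^2 - 29*s + 16)/(6*s^3 + 24*s^2 + 6*s - 12)

Working:
Step 1: reduce the feedback loop with forward M2 and return M3: (-s - 1)/(s^2 + 3*s - 2)
Step 2: sum the parallel branches M1, [M2/(1+M2*M3)], M4 - this is the overall T(s), already in the required normalized form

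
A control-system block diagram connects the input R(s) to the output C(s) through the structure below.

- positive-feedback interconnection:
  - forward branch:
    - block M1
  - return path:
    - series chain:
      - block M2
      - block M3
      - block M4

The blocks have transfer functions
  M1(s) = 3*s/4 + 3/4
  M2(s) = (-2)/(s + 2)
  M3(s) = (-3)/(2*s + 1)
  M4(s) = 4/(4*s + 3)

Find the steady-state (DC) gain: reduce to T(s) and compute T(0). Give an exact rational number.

Step 1 - series reduction of M2, M3, M4 gives 24/(8*s^3 + 26*s^2 + 23*s + 6)
Step 2 - feedback reduction of M1, (M2*M3*M4) gives (24*s^4 + 102*s^3 + 147*s^2 + 87*s + 18)/(32*s^3 + 104*s^2 + 20*s - 48)
The step-2 result is T(s). Setting s = 0: T(0) = 18/(-48) = -3/8.

Answer: -3/8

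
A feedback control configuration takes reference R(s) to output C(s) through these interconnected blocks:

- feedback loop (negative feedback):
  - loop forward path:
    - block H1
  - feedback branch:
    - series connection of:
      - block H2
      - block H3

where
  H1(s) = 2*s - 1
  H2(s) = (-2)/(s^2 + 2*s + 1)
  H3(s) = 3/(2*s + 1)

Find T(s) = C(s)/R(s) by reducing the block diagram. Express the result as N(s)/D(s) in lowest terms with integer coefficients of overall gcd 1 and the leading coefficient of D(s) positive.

1. multiply H2, H3 (series), giving (-6)/(2*s^3 + 5*s^2 + 4*s + 1)
2. close the feedback loop around H1, (H2*H3), giving the overall T(s)

Final answer: (4*s^4 + 8*s^3 + 3*s^2 - 2*s - 1)/(2*s^3 + 5*s^2 - 8*s + 7)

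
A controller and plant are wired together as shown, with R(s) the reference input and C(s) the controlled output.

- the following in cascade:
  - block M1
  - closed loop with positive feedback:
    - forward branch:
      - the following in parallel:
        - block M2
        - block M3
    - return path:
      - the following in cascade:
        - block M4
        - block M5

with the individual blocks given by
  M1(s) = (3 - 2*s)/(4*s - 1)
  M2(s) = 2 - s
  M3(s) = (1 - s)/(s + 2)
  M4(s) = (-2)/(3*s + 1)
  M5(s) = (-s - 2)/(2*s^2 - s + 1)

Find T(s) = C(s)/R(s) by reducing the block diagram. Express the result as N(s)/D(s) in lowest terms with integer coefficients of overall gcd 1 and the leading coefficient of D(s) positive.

(1) combine M2, M3 in parallel gives (-s^2 - s + 5)/(s + 2)
(2) reduce the series chain M4, M5 gives (2*s + 4)/(6*s^3 - s^2 + 2*s + 1)
(3) collapse the loop ((M2+M3) forward, (M4*M5) return) gives (-6*s^5 - 5*s^4 + 29*s^3 - 8*s^2 + 9*s + 5)/(6*s^4 + 13*s^3 + 6*s^2 - s - 18)
(4) cascade M1, [(M2+M3)/(1-(M2+M3)*(M4*M5))], which is the overall transfer function T(s) = C(s)/R(s) in lowest terms

Final answer: (12*s^6 - 8*s^5 - 73*s^4 + 103*s^3 - 42*s^2 + 17*s + 15)/(24*s^5 + 46*s^4 + 11*s^3 - 10*s^2 - 71*s + 18)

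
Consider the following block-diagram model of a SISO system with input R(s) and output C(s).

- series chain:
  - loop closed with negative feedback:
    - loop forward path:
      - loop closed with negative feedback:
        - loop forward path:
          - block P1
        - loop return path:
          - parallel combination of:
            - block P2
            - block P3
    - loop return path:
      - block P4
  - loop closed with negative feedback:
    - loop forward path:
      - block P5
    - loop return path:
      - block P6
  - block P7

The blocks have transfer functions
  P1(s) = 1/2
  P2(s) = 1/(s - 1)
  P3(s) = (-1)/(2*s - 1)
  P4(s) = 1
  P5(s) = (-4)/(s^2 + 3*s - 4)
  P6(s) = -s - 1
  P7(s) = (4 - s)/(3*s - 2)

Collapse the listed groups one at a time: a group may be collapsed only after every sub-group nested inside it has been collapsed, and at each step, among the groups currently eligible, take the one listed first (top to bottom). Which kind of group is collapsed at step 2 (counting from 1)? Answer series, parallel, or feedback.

Step 1. reduce the parallel group P2, P3
Step 2. feedback reduction of P1, (P2+P3)
Step 3. apply the feedback formula to [P1/(1+P1*(P2+P3))], P4
Step 4. close the feedback loop around P5, P6
Step 5. reduce the series chain [[P1/(1+P1*(P2+P3))]/(1+[P1/(1+P1*(P2+P3))]*P4)], [P5/(1+P5*P6)], P7
Step 2 collapses a feedback group.

Final answer: feedback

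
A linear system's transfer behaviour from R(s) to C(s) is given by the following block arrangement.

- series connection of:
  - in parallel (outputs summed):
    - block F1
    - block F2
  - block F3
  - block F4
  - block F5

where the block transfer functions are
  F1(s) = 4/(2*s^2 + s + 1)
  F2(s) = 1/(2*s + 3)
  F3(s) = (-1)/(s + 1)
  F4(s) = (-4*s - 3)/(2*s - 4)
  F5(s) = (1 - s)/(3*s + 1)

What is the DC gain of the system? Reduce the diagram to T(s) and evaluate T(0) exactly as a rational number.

Reducing step by step:

(1) reduce the parallel group F1, F2; result (2*s^2 + 9*s + 13)/(4*s^3 + 8*s^2 + 5*s + 3)
(2) series reduction of (F1+F2), F3, F4, F5; result (-8*s^4 - 34*s^3 - 37*s^2 + 40*s + 39)/(24*s^6 + 32*s^5 - 58*s^4 - 130*s^3 - 114*s^2 - 62*s - 12)
DC gain: substitute s = 0 into T(s) from step 2: T(0) = 39/(-12) = -13/4.

Answer: -13/4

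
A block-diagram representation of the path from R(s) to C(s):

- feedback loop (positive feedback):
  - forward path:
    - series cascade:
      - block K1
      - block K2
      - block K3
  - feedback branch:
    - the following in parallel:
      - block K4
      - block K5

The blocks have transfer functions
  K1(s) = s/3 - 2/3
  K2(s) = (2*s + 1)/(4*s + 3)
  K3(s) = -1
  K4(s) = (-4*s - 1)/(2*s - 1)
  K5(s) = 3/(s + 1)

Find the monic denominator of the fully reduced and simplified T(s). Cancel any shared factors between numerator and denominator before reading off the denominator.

(1) reduce the series chain K1, K2, K3: (-2*s^2 + 3*s + 2)/(12*s + 9)
(2) add K4, K5 (parallel): (-4*s^2 + s - 4)/(2*s^2 + s - 1)
(3) reduce the feedback loop with forward (K1*K2*K3) and return (K4+K5): (4*s^4 - 4*s^3 - 9*s^2 + s + 2)/(8*s^4 - 38*s^3 - 27*s^2 - 7*s + 1)
The result of step 3 is T(s) in lowest terms. Its denominator has leading coefficient 8; dividing the denominator through by 8 makes it monic.

Hence the answer: s^4 - 19*s^3/4 - 27*s^2/8 - 7*s/8 + 1/8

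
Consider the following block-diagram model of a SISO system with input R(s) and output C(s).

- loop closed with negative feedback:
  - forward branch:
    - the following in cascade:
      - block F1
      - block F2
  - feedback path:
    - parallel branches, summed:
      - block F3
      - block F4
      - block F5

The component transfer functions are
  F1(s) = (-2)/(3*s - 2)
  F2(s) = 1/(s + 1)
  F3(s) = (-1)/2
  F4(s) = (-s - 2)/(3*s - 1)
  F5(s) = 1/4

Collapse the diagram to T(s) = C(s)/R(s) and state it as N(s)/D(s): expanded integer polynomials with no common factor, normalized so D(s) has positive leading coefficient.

Step 1: reduce the series chain F1, F2 gives (-2)/(3*s^2 + s - 2)
Step 2: add F3, F4, F5 (parallel) gives (-7*s - 7)/(12*s - 4)
Step 3: collapse the loop ((F1*F2) forward, (F3+F4+F5) return): this yields T(s), and no further normalization is needed

Therefore the answer is (4 - 12*s)/(18*s^3 - 7*s + 11).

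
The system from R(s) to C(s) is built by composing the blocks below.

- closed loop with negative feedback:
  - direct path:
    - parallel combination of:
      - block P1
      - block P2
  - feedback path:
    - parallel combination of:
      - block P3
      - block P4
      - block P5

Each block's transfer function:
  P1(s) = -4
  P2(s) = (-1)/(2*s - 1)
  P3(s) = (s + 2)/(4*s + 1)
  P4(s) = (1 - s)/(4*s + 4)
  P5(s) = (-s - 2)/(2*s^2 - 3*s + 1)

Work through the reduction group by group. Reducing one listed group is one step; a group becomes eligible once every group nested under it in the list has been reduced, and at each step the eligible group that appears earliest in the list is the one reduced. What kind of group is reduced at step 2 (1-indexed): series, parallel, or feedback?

1. combine P1, P2 in parallel
2. add P3, P4, P5 (parallel)
3. reduce the feedback loop with forward (P1+P2) and return (P3+P4+P5)
Step 2 collapses a parallel group.

Answer: parallel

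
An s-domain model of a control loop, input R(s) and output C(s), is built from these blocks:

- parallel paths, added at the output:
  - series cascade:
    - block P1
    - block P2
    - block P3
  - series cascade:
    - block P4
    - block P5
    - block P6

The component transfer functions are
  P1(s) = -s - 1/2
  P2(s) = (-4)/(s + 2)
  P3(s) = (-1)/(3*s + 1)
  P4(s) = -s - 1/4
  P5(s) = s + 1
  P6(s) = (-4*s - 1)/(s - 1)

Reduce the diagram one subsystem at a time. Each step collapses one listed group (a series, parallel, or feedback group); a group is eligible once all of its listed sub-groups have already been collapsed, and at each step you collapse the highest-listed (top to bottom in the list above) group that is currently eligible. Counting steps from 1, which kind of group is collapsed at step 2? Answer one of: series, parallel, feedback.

Step 1: cascade P1, P2, P3
Step 2: combine P4, P5, P6 in series
Step 3: combine (P1*P2*P3), (P4*P5*P6) in parallel
At step 2 the group reduced is series.

Answer: series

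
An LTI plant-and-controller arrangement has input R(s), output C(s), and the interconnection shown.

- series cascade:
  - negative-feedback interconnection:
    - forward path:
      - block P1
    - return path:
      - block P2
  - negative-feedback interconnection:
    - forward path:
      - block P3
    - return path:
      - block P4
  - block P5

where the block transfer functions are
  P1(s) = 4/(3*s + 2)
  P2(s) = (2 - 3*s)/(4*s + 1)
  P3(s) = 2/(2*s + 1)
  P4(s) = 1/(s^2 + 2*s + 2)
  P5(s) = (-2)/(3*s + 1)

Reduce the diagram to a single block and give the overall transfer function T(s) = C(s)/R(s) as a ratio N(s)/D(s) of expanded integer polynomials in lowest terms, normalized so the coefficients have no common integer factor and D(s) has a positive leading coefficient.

Answer: (-64*s^3 - 144*s^2 - 160*s - 32)/(72*s^6 + 198*s^5 + 319*s^4 + 363*s^3 + 260*s^2 + 176*s + 40)

Working:
(1) close the feedback loop around P1, P2 = (16*s + 4)/(12*s^2 - s + 10)
(2) reduce the feedback loop with forward P3 and return P4 = (2*s^2 + 4*s + 4)/(2*s^3 + 5*s^2 + 6*s + 4)
(3) series reduction of [P1/(1+P1*P2)], [P3/(1+P3*P4)], P5, giving the overall T(s)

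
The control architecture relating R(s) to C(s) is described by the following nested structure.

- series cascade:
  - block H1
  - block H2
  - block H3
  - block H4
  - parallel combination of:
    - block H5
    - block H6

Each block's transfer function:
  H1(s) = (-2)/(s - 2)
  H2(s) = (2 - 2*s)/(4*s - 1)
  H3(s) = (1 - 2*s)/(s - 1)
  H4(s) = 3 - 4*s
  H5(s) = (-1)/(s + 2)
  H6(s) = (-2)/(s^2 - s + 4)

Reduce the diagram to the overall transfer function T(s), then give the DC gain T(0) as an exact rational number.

(1) combine H5, H6 in parallel: (-s^2 - s - 8)/(s^3 + s^2 + 2*s + 8)
(2) combine H1, H2, H3, H4, (H5+H6) in series: (-32*s^4 + 8*s^3 - 228*s^2 + 308*s - 96)/(4*s^5 - 5*s^4 + s^3 + 16*s^2 - 68*s + 16)
That last expression is T(s); at s = 0 only the constant terms survive, so T(0) = -96/16 = -6.

Therefore the answer is -6.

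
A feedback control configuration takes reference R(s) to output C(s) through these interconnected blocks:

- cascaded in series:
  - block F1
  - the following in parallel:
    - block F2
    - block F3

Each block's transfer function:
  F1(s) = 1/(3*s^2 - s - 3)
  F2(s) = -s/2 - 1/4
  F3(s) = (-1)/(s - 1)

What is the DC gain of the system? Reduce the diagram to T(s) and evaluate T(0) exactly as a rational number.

1. add F2, F3 (parallel): (-2*s^2 + s - 3)/(4*s - 4)
2. combine F1, (F2+F3) in series: (-2*s^2 + s - 3)/(12*s^3 - 16*s^2 - 8*s + 12)
DC gain: substitute s = 0 into T(s) from step 2: T(0) = -3/12 = -1/4.

Therefore the answer is -1/4.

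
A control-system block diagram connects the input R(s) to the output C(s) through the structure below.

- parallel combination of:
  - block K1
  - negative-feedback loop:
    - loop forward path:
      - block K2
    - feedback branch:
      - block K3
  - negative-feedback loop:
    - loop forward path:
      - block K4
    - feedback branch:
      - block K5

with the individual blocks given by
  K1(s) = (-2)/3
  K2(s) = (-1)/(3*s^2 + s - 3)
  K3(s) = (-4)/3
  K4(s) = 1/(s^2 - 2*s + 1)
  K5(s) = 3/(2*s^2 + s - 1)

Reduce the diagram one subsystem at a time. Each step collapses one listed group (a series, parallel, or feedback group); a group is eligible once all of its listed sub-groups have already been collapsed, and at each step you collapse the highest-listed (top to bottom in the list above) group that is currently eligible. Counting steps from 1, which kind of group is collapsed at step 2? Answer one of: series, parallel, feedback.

[1] collapse the loop (K2 forward, K3 return)
[2] collapse the loop (K4 forward, K5 return)
[3] reduce the parallel group K1, [K2/(1+K2*K3)], [K4/(1+K4*K5)]
Step 2 collapses a feedback group.

Answer: feedback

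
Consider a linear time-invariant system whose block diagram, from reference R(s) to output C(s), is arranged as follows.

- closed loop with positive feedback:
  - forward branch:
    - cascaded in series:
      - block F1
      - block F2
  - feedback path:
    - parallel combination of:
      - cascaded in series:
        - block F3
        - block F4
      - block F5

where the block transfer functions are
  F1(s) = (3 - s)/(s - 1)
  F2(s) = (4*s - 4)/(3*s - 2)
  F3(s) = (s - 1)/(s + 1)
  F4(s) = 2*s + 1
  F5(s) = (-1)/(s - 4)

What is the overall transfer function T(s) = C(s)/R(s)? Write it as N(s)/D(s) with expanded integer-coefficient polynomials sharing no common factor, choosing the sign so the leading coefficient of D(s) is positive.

Answer: (-4*s^3 + 24*s^2 - 20*s - 48)/(8*s^4 - 57*s^3 + 105*s^2 - 18*s - 28)

Working:
Step 1 - series reduction of F1, F2 = (12 - 4*s)/(3*s - 2)
Step 2 - reduce the series chain F3, F4 = (2*s^2 - s - 1)/(s + 1)
Step 3 - reduce the parallel group (F3*F4), F5 = (2*s^3 - 9*s^2 + 2*s + 3)/(s^2 - 3*s - 4)
Step 4 - reduce the feedback loop with forward (F1*F2) and return ((F3*F4)+F5); the result is T(s) itself (integer coefficients, no common factor, positive leading denominator coefficient)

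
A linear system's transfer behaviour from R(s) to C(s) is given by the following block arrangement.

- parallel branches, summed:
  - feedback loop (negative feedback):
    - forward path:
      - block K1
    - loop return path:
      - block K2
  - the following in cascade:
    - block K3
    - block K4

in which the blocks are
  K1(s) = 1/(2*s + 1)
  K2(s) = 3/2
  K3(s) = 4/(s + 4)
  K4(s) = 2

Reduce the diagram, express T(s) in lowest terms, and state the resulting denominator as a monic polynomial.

[1] apply the feedback formula to K1, K2; result 2/(4*s + 5)
[2] cascade K3, K4; result 8/(s + 4)
[3] combine [K1/(1+K1*K2)], (K3*K4) in parallel; result (34*s + 48)/(4*s^2 + 21*s + 20)
That last expression is T(s), already simplified. Scaling its denominator by 1/4 (the reciprocal of the leading coefficient) yields the monic denominator.

Answer: s^2 + 21*s/4 + 5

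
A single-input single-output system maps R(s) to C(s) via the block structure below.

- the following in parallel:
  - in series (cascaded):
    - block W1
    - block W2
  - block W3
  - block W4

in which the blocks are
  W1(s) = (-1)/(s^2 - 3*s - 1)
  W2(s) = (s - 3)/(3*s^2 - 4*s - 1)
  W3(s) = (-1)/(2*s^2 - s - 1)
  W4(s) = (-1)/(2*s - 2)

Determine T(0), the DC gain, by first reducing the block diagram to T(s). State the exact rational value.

Reducing step by step:

1. reduce the series chain W1, W2; result (3 - s)/(3*s^4 - 13*s^3 + 8*s^2 + 7*s + 1)
2. combine (W1*W2), W3, W4 in parallel; result (-6*s^5 + 17*s^4 + 19*s^3 - 24*s^2 - 27*s - 9)/(12*s^6 - 58*s^5 + 52*s^4 + 38*s^3 - 26*s^2 - 16*s - 2)
Evaluating the step-2 result (the overall T(s)) at s = 0 gives T(0) = -9/(-2) = 9/2.

Answer: 9/2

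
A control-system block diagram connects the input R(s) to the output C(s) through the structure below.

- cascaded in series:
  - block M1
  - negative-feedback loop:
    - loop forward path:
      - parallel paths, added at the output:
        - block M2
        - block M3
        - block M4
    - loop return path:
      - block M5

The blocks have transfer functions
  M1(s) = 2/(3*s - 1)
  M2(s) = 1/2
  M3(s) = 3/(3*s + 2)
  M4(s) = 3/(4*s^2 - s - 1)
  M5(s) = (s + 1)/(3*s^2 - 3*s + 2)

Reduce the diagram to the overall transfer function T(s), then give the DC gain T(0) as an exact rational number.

First reduce the diagram to T(s).

(1) reduce the parallel group M2, M3, M4; result (12*s^3 + 29*s^2 + 7*s + 4)/(24*s^3 + 10*s^2 - 10*s - 4)
(2) close the feedback loop around (M2+M3+M4), M5; result (36*s^5 + 51*s^4 - 42*s^3 + 49*s^2 + 2*s + 8)/(72*s^5 - 30*s^4 + 29*s^3 + 74*s^2 + 3*s - 4)
(3) multiply M1, [(M2+M3+M4)/(1+(M2+M3+M4)*M5)] (series); result (72*s^5 + 102*s^4 - 84*s^3 + 98*s^2 + 4*s + 16)/(216*s^6 - 162*s^5 + 117*s^4 + 193*s^3 - 65*s^2 - 15*s + 4)
Step 3 gives the overall T(s). Then T(0) = 16/4 = 4.

Answer: 4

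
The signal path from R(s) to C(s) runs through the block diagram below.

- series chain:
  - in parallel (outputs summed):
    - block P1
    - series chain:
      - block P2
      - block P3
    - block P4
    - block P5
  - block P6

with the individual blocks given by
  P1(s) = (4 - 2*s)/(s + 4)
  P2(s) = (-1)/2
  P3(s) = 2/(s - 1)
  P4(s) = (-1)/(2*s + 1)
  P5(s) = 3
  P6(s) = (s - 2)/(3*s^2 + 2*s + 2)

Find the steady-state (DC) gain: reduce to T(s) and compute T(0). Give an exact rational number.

First reduce the diagram to T(s).

Step 1. series reduction of P2, P3 -> (-1)/(s - 1)
Step 2. sum the parallel branches P1, (P2*P3), P4, P5 -> (2*s^3 + 28*s^2 - 29*s - 16)/(2*s^3 + 7*s^2 - 5*s - 4)
Step 3. combine (P1+(P2*P3)+P4+P5), P6 in series -> (2*s^4 + 24*s^3 - 85*s^2 + 42*s + 32)/(6*s^5 + 25*s^4 + 3*s^3 - 8*s^2 - 18*s - 8)
The step-3 result is T(s). Setting s = 0: T(0) = 32/(-8) = -4.

Answer: -4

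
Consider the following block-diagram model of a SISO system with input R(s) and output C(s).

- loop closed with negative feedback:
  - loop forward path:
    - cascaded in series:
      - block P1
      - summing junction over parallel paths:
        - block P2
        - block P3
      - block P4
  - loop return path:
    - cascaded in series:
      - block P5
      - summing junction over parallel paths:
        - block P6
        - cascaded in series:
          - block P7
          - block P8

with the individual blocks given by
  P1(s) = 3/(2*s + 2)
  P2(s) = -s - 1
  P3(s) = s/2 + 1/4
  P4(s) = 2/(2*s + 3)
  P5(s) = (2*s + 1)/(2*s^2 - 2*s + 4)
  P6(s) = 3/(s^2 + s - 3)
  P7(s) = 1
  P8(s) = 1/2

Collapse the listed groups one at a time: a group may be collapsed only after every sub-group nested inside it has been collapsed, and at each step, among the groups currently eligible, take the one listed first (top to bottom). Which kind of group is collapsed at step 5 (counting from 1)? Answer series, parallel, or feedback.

Reducing step by step:

(1) combine P2, P3 in parallel
(2) series reduction of P1, (P2+P3), P4
(3) multiply P7, P8 (series)
(4) sum the parallel branches P6, (P7*P8)
(5) series reduction of P5, (P6+(P7*P8))
(6) collapse the loop ((P1*(P2+P3)*P4) forward, (P5*(P6+(P7*P8))) return)
Step 5: series.

Answer: series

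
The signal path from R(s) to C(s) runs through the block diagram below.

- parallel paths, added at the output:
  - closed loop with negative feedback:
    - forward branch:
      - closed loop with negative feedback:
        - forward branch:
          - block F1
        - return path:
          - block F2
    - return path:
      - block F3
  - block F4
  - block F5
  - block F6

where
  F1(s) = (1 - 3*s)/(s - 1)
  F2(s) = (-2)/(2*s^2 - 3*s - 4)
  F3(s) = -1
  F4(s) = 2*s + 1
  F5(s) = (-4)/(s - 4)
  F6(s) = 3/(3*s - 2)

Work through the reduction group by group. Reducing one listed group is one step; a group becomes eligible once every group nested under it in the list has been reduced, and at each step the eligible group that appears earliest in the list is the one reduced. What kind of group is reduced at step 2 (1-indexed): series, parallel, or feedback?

Step 1 - feedback reduction of F1, F2
Step 2 - reduce the feedback loop with forward [F1/(1+F1*F2)] and return F3
Step 3 - reduce the parallel group [[F1/(1+F1*F2)]/(1+[F1/(1+F1*F2)]*F3)], F4, F5, F6
At step 2 the group reduced is feedback.

Final answer: feedback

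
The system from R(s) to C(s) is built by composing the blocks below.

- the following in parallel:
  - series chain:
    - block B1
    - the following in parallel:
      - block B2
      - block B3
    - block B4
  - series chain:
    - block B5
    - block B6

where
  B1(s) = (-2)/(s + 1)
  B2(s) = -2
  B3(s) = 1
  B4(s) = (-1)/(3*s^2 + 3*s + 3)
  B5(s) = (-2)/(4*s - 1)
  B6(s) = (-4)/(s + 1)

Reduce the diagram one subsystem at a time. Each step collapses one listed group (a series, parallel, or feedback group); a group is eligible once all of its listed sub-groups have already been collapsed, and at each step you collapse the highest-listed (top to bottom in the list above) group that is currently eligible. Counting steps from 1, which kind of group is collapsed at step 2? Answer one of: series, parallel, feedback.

Reducing step by step:

[1] sum the parallel branches B2, B3
[2] combine B1, (B2+B3), B4 in series
[3] multiply B5, B6 (series)
[4] add (B1*(B2+B3)*B4), (B5*B6) (parallel)
So the answer for step 2 is series.

Answer: series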